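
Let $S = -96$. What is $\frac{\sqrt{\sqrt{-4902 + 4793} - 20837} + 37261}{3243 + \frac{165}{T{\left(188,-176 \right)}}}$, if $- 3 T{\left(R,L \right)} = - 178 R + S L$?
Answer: $\frac{617340248}{53730519} + \frac{16568 \sqrt{-20837 + i \sqrt{109}}}{53730519} \approx 11.49 + 0.044511 i$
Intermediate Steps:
$T{\left(R,L \right)} = 32 L + \frac{178 R}{3}$ ($T{\left(R,L \right)} = - \frac{- 178 R - 96 L}{3} = 32 L + \frac{178 R}{3}$)
$\frac{\sqrt{\sqrt{-4902 + 4793} - 20837} + 37261}{3243 + \frac{165}{T{\left(188,-176 \right)}}} = \frac{\sqrt{\sqrt{-4902 + 4793} - 20837} + 37261}{3243 + \frac{165}{32 \left(-176\right) + \frac{178}{3} \cdot 188}} = \frac{\sqrt{\sqrt{-109} - 20837} + 37261}{3243 + \frac{165}{-5632 + \frac{33464}{3}}} = \frac{\sqrt{i \sqrt{109} - 20837} + 37261}{3243 + \frac{165}{\frac{16568}{3}}} = \frac{\sqrt{-20837 + i \sqrt{109}} + 37261}{3243 + 165 \cdot \frac{3}{16568}} = \frac{37261 + \sqrt{-20837 + i \sqrt{109}}}{3243 + \frac{495}{16568}} = \frac{37261 + \sqrt{-20837 + i \sqrt{109}}}{\frac{53730519}{16568}} = \left(37261 + \sqrt{-20837 + i \sqrt{109}}\right) \frac{16568}{53730519} = \frac{617340248}{53730519} + \frac{16568 \sqrt{-20837 + i \sqrt{109}}}{53730519}$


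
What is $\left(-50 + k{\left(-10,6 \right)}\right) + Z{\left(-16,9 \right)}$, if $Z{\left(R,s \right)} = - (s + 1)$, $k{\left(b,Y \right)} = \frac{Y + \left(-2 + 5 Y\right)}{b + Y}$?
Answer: $- \frac{137}{2} \approx -68.5$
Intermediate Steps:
$k{\left(b,Y \right)} = \frac{-2 + 6 Y}{Y + b}$
$Z{\left(R,s \right)} = -1 - s$ ($Z{\left(R,s \right)} = - (1 + s) = -1 - s$)
$\left(-50 + k{\left(-10,6 \right)}\right) + Z{\left(-16,9 \right)} = \left(-50 + \frac{2 \left(-1 + 3 \cdot 6\right)}{6 - 10}\right) - 10 = \left(-50 + \frac{2 \left(-1 + 18\right)}{-4}\right) - 10 = \left(-50 + 2 \left(- \frac{1}{4}\right) 17\right) - 10 = \left(-50 - \frac{17}{2}\right) - 10 = - \frac{117}{2} - 10 = - \frac{137}{2}$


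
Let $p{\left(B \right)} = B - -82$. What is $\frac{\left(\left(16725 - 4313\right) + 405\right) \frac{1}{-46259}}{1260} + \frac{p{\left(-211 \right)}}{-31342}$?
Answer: $\frac{508373389}{130486462020} \approx 0.003896$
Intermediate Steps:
$p{\left(B \right)} = 82 + B$ ($p{\left(B \right)} = B + 82 = 82 + B$)
$\frac{\left(\left(16725 - 4313\right) + 405\right) \frac{1}{-46259}}{1260} + \frac{p{\left(-211 \right)}}{-31342} = \frac{\left(\left(16725 - 4313\right) + 405\right) \frac{1}{-46259}}{1260} + \frac{82 - 211}{-31342} = \left(12412 + 405\right) \left(- \frac{1}{46259}\right) \frac{1}{1260} - - \frac{129}{31342} = 12817 \left(- \frac{1}{46259}\right) \frac{1}{1260} + \frac{129}{31342} = \left(- \frac{12817}{46259}\right) \frac{1}{1260} + \frac{129}{31342} = - \frac{1831}{8326620} + \frac{129}{31342} = \frac{508373389}{130486462020}$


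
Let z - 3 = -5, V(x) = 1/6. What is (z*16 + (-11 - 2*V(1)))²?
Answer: 16900/9 ≈ 1877.8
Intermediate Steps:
V(x) = ⅙
z = -2 (z = 3 - 5 = -2)
(z*16 + (-11 - 2*V(1)))² = (-2*16 + (-11 - 2*⅙))² = (-32 + (-11 - ⅓))² = (-32 - 34/3)² = (-130/3)² = 16900/9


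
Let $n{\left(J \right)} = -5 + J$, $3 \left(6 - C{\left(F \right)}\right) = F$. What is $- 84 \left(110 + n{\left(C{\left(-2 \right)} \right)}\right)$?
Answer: $-9380$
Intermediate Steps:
$C{\left(F \right)} = 6 - \frac{F}{3}$
$- 84 \left(110 + n{\left(C{\left(-2 \right)} \right)}\right) = - 84 \left(110 + \left(-5 + \left(6 - - \frac{2}{3}\right)\right)\right) = - 84 \left(110 + \left(-5 + \left(6 + \frac{2}{3}\right)\right)\right) = - 84 \left(110 + \left(-5 + \frac{20}{3}\right)\right) = - 84 \left(110 + \frac{5}{3}\right) = \left(-84\right) \frac{335}{3} = -9380$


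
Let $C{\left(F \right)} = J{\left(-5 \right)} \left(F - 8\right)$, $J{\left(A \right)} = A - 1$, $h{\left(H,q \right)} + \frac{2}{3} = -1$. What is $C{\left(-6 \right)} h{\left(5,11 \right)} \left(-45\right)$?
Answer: $6300$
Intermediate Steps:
$h{\left(H,q \right)} = - \frac{5}{3}$ ($h{\left(H,q \right)} = - \frac{2}{3} - 1 = - \frac{5}{3}$)
$J{\left(A \right)} = -1 + A$
$C{\left(F \right)} = 48 - 6 F$ ($C{\left(F \right)} = \left(-1 - 5\right) \left(F - 8\right) = - 6 \left(-8 + F\right) = 48 - 6 F$)
$C{\left(-6 \right)} h{\left(5,11 \right)} \left(-45\right) = \left(48 - -36\right) \left(- \frac{5}{3}\right) \left(-45\right) = \left(48 + 36\right) \left(- \frac{5}{3}\right) \left(-45\right) = 84 \left(- \frac{5}{3}\right) \left(-45\right) = \left(-140\right) \left(-45\right) = 6300$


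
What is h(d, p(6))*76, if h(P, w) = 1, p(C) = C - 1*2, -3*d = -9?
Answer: 76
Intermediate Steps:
d = 3 (d = -⅓*(-9) = 3)
p(C) = -2 + C (p(C) = C - 2 = -2 + C)
h(d, p(6))*76 = 1*76 = 76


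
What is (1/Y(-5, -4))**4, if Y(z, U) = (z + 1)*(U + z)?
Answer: 1/1679616 ≈ 5.9537e-7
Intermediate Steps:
Y(z, U) = (1 + z)*(U + z)
(1/Y(-5, -4))**4 = (1/(-4 - 5 + (-5)**2 - 4*(-5)))**4 = (1/(-4 - 5 + 25 + 20))**4 = (1/36)**4 = 1/1679616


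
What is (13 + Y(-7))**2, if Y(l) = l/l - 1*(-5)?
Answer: 361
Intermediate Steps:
Y(l) = 6 (Y(l) = 1 + 5 = 6)
(13 + Y(-7))**2 = (13 + 6)**2 = 19**2 = 361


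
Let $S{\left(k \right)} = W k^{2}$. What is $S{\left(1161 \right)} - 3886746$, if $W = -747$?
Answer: $-1010783733$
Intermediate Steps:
$S{\left(k \right)} = - 747 k^{2}$
$S{\left(1161 \right)} - 3886746 = - 747 \cdot 1161^{2} - 3886746 = \left(-747\right) 1347921 - 3886746 = -1006896987 - 3886746 = -1010783733$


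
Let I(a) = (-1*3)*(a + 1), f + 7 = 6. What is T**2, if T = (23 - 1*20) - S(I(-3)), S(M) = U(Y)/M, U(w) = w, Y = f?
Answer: 361/36 ≈ 10.028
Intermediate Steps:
f = -1 (f = -7 + 6 = -1)
Y = -1
I(a) = -3 - 3*a (I(a) = -3*(1 + a) = -3 - 3*a)
S(M) = -1/M
T = 19/6 (T = (23 - 1*20) - (-1)/(-3 - 3*(-3)) = (23 - 20) - (-1)/(-3 + 9) = 3 - (-1)/6 = 3 - 1*(-1/6) = 3 + 1/6 = 19/6 ≈ 3.1667)
T**2 = (19/6)**2 = 361/36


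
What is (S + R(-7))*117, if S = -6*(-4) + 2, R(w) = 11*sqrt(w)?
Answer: 3042 + 1287*I*sqrt(7) ≈ 3042.0 + 3405.1*I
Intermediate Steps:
S = 26 (S = 24 + 2 = 26)
(S + R(-7))*117 = (26 + 11*sqrt(-7))*117 = (26 + 11*(I*sqrt(7)))*117 = (26 + 11*I*sqrt(7))*117 = 3042 + 1287*I*sqrt(7)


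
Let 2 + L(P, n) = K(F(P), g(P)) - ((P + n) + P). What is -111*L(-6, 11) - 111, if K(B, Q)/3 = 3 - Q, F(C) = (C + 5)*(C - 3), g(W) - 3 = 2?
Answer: 666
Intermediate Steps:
g(W) = 5 (g(W) = 3 + 2 = 5)
F(C) = (-3 + C)*(5 + C) (F(C) = (5 + C)*(-3 + C) = (-3 + C)*(5 + C))
K(B, Q) = 9 - 3*Q (K(B, Q) = 3*(3 - Q) = 9 - 3*Q)
L(P, n) = -8 - n - 2*P (L(P, n) = -2 + ((9 - 3*5) - ((P + n) + P)) = -2 + ((9 - 15) - (n + 2*P)) = -2 + (-6 + (-n - 2*P)) = -2 + (-6 - n - 2*P) = -8 - n - 2*P)
-111*L(-6, 11) - 111 = -111*(-8 - 1*11 - 2*(-6)) - 111 = -111*(-8 - 11 + 12) - 111 = -111*(-7) - 111 = 777 - 111 = 666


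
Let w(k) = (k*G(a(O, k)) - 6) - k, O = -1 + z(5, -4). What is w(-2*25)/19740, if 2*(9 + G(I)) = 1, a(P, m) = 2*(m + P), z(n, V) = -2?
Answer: 67/2820 ≈ 0.023759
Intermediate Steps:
O = -3 (O = -1 - 2 = -3)
a(P, m) = 2*P + 2*m (a(P, m) = 2*(P + m) = 2*P + 2*m)
G(I) = -17/2 (G(I) = -9 + (1/2)*1 = -9 + 1/2 = -17/2)
w(k) = -6 - 19*k/2 (w(k) = (k*(-17/2) - 6) - k = (-17*k/2 - 6) - k = (-6 - 17*k/2) - k = -6 - 19*k/2)
w(-2*25)/19740 = (-6 - (-19)*25)/19740 = (-6 - 19/2*(-50))*(1/19740) = (-6 + 475)*(1/19740) = 469*(1/19740) = 67/2820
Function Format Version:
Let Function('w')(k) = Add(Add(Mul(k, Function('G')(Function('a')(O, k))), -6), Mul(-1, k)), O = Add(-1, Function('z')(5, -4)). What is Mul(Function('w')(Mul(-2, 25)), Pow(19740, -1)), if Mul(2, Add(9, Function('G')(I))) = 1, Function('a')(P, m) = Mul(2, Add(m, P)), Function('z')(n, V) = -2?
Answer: Rational(67, 2820) ≈ 0.023759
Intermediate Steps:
O = -3 (O = Add(-1, -2) = -3)
Function('a')(P, m) = Add(Mul(2, P), Mul(2, m)) (Function('a')(P, m) = Mul(2, Add(P, m)) = Add(Mul(2, P), Mul(2, m)))
Function('G')(I) = Rational(-17, 2) (Function('G')(I) = Add(-9, Mul(Rational(1, 2), 1)) = Add(-9, Rational(1, 2)) = Rational(-17, 2))
Function('w')(k) = Add(-6, Mul(Rational(-19, 2), k)) (Function('w')(k) = Add(Add(Mul(k, Rational(-17, 2)), -6), Mul(-1, k)) = Add(Add(Mul(Rational(-17, 2), k), -6), Mul(-1, k)) = Add(Add(-6, Mul(Rational(-17, 2), k)), Mul(-1, k)) = Add(-6, Mul(Rational(-19, 2), k)))
Mul(Function('w')(Mul(-2, 25)), Pow(19740, -1)) = Mul(Add(-6, Mul(Rational(-19, 2), Mul(-2, 25))), Pow(19740, -1)) = Mul(Add(-6, Mul(Rational(-19, 2), -50)), Rational(1, 19740)) = Mul(Add(-6, 475), Rational(1, 19740)) = Mul(469, Rational(1, 19740)) = Rational(67, 2820)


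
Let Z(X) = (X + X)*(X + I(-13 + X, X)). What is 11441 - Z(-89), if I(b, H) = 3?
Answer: -3867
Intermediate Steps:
Z(X) = 2*X*(3 + X) (Z(X) = (X + X)*(X + 3) = (2*X)*(3 + X) = 2*X*(3 + X))
11441 - Z(-89) = 11441 - 2*(-89)*(3 - 89) = 11441 - 2*(-89)*(-86) = 11441 - 1*15308 = 11441 - 15308 = -3867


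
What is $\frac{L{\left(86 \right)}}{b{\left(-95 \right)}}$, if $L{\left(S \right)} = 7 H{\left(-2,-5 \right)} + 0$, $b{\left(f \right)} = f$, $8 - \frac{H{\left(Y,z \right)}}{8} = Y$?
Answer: $- \frac{112}{19} \approx -5.8947$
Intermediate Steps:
$H{\left(Y,z \right)} = 64 - 8 Y$
$L{\left(S \right)} = 560$ ($L{\left(S \right)} = 7 \left(64 - -16\right) + 0 = 7 \left(64 + 16\right) + 0 = 7 \cdot 80 + 0 = 560 + 0 = 560$)
$\frac{L{\left(86 \right)}}{b{\left(-95 \right)}} = \frac{560}{-95} = 560 \left(- \frac{1}{95}\right) = - \frac{112}{19}$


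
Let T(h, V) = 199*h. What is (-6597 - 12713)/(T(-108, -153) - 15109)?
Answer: 19310/36601 ≈ 0.52758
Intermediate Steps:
(-6597 - 12713)/(T(-108, -153) - 15109) = (-6597 - 12713)/(199*(-108) - 15109) = -19310/(-21492 - 15109) = -19310/(-36601) = -19310*(-1/36601) = 19310/36601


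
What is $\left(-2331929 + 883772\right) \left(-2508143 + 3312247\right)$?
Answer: $-1164468836328$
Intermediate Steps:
$\left(-2331929 + 883772\right) \left(-2508143 + 3312247\right) = \left(-1448157\right) 804104 = -1164468836328$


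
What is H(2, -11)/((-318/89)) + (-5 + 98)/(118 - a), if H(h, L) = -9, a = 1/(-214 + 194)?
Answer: 275849/83422 ≈ 3.3067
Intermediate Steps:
a = -1/20 (a = 1/(-20) = -1/20 ≈ -0.050000)
H(2, -11)/((-318/89)) + (-5 + 98)/(118 - a) = -9/((-318/89)) + (-5 + 98)/(118 - 1*(-1/20)) = -9/((-318*1/89)) + 93/(118 + 1/20) = -9/(-318/89) + 93/(2361/20) = -9*(-89/318) + 93*(20/2361) = 267/106 + 620/787 = 275849/83422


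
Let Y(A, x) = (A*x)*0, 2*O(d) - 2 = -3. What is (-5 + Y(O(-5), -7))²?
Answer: 25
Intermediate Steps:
O(d) = -½ (O(d) = 1 + (½)*(-3) = 1 - 3/2 = -½)
Y(A, x) = 0
(-5 + Y(O(-5), -7))² = (-5 + 0)² = (-5)² = 25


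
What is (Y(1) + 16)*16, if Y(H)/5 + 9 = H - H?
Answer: -464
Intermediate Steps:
Y(H) = -45 (Y(H) = -45 + 5*(H - H) = -45 + 5*0 = -45 + 0 = -45)
(Y(1) + 16)*16 = (-45 + 16)*16 = -29*16 = -464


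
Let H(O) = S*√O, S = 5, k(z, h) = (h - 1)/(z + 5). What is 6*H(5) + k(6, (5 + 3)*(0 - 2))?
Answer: -17/11 + 30*√5 ≈ 65.537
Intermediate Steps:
k(z, h) = (-1 + h)/(5 + z)
H(O) = 5*√O
6*H(5) + k(6, (5 + 3)*(0 - 2)) = 6*(5*√5) + (-1 + (5 + 3)*(0 - 2))/(5 + 6) = 30*√5 + (-1 + 8*(-2))/11 = 30*√5 + (-1 - 16)/11 = 30*√5 + (1/11)*(-17) = 30*√5 - 17/11 = -17/11 + 30*√5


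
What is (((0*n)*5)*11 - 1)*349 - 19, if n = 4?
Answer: -368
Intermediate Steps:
(((0*n)*5)*11 - 1)*349 - 19 = (((0*4)*5)*11 - 1)*349 - 19 = ((0*5)*11 - 1)*349 - 19 = (0*11 - 1)*349 - 19 = (0 - 1)*349 - 19 = -1*349 - 19 = -349 - 19 = -368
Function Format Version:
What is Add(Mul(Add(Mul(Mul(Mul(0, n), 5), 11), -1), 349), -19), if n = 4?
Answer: -368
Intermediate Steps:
Add(Mul(Add(Mul(Mul(Mul(0, n), 5), 11), -1), 349), -19) = Add(Mul(Add(Mul(Mul(Mul(0, 4), 5), 11), -1), 349), -19) = Add(Mul(Add(Mul(Mul(0, 5), 11), -1), 349), -19) = Add(Mul(Add(Mul(0, 11), -1), 349), -19) = Add(Mul(Add(0, -1), 349), -19) = Add(Mul(-1, 349), -19) = Add(-349, -19) = -368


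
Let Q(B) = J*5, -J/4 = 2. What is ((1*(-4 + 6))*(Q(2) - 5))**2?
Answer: 8100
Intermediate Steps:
J = -8 (J = -4*2 = -8)
Q(B) = -40 (Q(B) = -8*5 = -40)
((1*(-4 + 6))*(Q(2) - 5))**2 = ((1*(-4 + 6))*(-40 - 5))**2 = ((1*2)*(-45))**2 = (2*(-45))**2 = (-90)**2 = 8100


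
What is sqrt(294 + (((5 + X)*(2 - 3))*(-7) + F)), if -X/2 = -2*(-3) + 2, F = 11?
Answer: 2*sqrt(57) ≈ 15.100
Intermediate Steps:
X = -16 (X = -2*(-2*(-3) + 2) = -2*(6 + 2) = -2*8 = -16)
sqrt(294 + (((5 + X)*(2 - 3))*(-7) + F)) = sqrt(294 + (((5 - 16)*(2 - 3))*(-7) + 11)) = sqrt(294 + (-11*(-1)*(-7) + 11)) = sqrt(294 + (11*(-7) + 11)) = sqrt(294 + (-77 + 11)) = sqrt(294 - 66) = sqrt(228) = 2*sqrt(57)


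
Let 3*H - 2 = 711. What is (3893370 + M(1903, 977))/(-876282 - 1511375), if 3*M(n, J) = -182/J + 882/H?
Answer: -8136378761486/4989732761571 ≈ -1.6306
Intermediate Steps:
H = 713/3 (H = ⅔ + (⅓)*711 = ⅔ + 237 = 713/3 ≈ 237.67)
M(n, J) = 882/713 - 182/(3*J) (M(n, J) = (-182/J + 882/(713/3))/3 = (-182/J + 882*(3/713))/3 = (-182/J + 2646/713)/3 = (2646/713 - 182/J)/3 = 882/713 - 182/(3*J))
(3893370 + M(1903, 977))/(-876282 - 1511375) = (3893370 + (14/2139)*(-9269 + 189*977)/977)/(-876282 - 1511375) = (3893370 + (14/2139)*(1/977)*(-9269 + 184653))/(-2387657) = (3893370 + (14/2139)*(1/977)*175384)*(-1/2387657) = (3893370 + 2455376/2089803)*(-1/2387657) = (8136378761486/2089803)*(-1/2387657) = -8136378761486/4989732761571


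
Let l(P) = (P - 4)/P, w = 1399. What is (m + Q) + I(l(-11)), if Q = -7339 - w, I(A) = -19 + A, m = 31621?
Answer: 251519/11 ≈ 22865.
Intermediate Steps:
l(P) = (-4 + P)/P
Q = -8738 (Q = -7339 - 1*1399 = -7339 - 1399 = -8738)
(m + Q) + I(l(-11)) = (31621 - 8738) + (-19 + (-4 - 11)/(-11)) = 22883 + (-19 - 1/11*(-15)) = 22883 + (-19 + 15/11) = 22883 - 194/11 = 251519/11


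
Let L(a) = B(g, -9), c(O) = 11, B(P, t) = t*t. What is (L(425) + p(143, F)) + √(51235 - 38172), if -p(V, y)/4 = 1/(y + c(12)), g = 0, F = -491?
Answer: 9721/120 + √13063 ≈ 195.30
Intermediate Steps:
B(P, t) = t²
L(a) = 81 (L(a) = (-9)² = 81)
p(V, y) = -4/(11 + y) (p(V, y) = -4/(y + 11) = -4/(11 + y))
(L(425) + p(143, F)) + √(51235 - 38172) = (81 - 4/(11 - 491)) + √(51235 - 38172) = (81 - 4/(-480)) + √13063 = (81 - 4*(-1/480)) + √13063 = (81 + 1/120) + √13063 = 9721/120 + √13063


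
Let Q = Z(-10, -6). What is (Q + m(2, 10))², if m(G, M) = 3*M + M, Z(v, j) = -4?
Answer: 1296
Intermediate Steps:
Q = -4
m(G, M) = 4*M
(Q + m(2, 10))² = (-4 + 4*10)² = (-4 + 40)² = 36² = 1296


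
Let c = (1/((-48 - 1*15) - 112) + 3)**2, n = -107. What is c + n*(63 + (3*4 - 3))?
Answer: -235660424/30625 ≈ -7695.0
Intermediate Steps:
c = 274576/30625 (c = (1/((-48 - 15) - 112) + 3)**2 = (1/(-63 - 112) + 3)**2 = (1/(-175) + 3)**2 = (-1/175 + 3)**2 = (524/175)**2 = 274576/30625 ≈ 8.9657)
c + n*(63 + (3*4 - 3)) = 274576/30625 - 107*(63 + (3*4 - 3)) = 274576/30625 - 107*(63 + (12 - 3)) = 274576/30625 - 107*(63 + 9) = 274576/30625 - 107*72 = 274576/30625 - 7704 = -235660424/30625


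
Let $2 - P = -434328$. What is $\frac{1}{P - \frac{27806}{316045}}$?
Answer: $\frac{316045}{137267797044} \approx 2.3024 \cdot 10^{-6}$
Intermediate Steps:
$P = 434330$ ($P = 2 - -434328 = 2 + 434328 = 434330$)
$\frac{1}{P - \frac{27806}{316045}} = \frac{1}{434330 - \frac{27806}{316045}} = \frac{1}{\frac{137267797044}{316045}} = \frac{316045}{137267797044}$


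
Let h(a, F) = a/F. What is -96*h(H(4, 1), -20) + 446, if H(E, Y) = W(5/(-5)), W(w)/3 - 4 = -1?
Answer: 2446/5 ≈ 489.20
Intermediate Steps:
W(w) = 9 (W(w) = 12 + 3*(-1) = 12 - 3 = 9)
H(E, Y) = 9
-96*h(H(4, 1), -20) + 446 = -864/(-20) + 446 = -864*(-1)/20 + 446 = -96*(-9/20) + 446 = 216/5 + 446 = 2446/5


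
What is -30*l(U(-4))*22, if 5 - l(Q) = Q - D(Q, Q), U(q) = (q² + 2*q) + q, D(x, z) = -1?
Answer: 0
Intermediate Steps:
U(q) = q² + 3*q
l(Q) = 4 - Q (l(Q) = 5 - (Q - 1*(-1)) = 5 - (Q + 1) = 5 - (1 + Q) = 5 + (-1 - Q) = 4 - Q)
-30*l(U(-4))*22 = -30*(4 - (-4)*(3 - 4))*22 = -30*(4 - (-4)*(-1))*22 = -30*(4 - 1*4)*22 = -30*(4 - 4)*22 = -30*0*22 = 0*22 = 0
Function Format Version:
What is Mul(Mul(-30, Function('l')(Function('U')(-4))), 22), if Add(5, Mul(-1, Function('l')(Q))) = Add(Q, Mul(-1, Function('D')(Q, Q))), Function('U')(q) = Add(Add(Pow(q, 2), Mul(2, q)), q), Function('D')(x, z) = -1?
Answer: 0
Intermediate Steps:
Function('U')(q) = Add(Pow(q, 2), Mul(3, q))
Function('l')(Q) = Add(4, Mul(-1, Q)) (Function('l')(Q) = Add(5, Mul(-1, Add(Q, Mul(-1, -1)))) = Add(5, Mul(-1, Add(Q, 1))) = Add(5, Mul(-1, Add(1, Q))) = Add(5, Add(-1, Mul(-1, Q))) = Add(4, Mul(-1, Q)))
Mul(Mul(-30, Function('l')(Function('U')(-4))), 22) = Mul(Mul(-30, Add(4, Mul(-1, Mul(-4, Add(3, -4))))), 22) = Mul(Mul(-30, Add(4, Mul(-1, Mul(-4, -1)))), 22) = Mul(Mul(-30, Add(4, Mul(-1, 4))), 22) = Mul(Mul(-30, Add(4, -4)), 22) = Mul(Mul(-30, 0), 22) = Mul(0, 22) = 0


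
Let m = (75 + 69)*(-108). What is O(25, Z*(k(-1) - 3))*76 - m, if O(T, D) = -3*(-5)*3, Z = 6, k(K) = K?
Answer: 18972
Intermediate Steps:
O(T, D) = 45 (O(T, D) = 15*3 = 45)
m = -15552 (m = 144*(-108) = -15552)
O(25, Z*(k(-1) - 3))*76 - m = 45*76 - 1*(-15552) = 3420 + 15552 = 18972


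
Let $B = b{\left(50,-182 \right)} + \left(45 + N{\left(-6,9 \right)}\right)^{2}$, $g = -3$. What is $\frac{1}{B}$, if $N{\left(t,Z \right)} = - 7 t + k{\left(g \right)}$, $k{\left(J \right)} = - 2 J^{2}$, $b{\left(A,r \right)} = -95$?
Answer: $\frac{1}{4666} \approx 0.00021432$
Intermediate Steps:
$N{\left(t,Z \right)} = -18 - 7 t$ ($N{\left(t,Z \right)} = - 7 t - 2 \left(-3\right)^{2} = - 7 t - 18 = -18 - 7 t$)
$B = 4666$ ($B = -95 + \left(45 - -24\right)^{2} = -95 + \left(45 + \left(-18 + 42\right)\right)^{2} = -95 + \left(45 + 24\right)^{2} = -95 + 69^{2} = -95 + 4761 = 4666$)
$\frac{1}{B} = \frac{1}{4666}$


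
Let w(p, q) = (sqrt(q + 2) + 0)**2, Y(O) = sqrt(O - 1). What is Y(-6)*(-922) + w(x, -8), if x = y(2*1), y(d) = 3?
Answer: -6 - 922*I*sqrt(7) ≈ -6.0 - 2439.4*I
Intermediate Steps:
x = 3
Y(O) = sqrt(-1 + O)
w(p, q) = 2 + q (w(p, q) = (sqrt(2 + q) + 0)**2 = (sqrt(2 + q))**2 = 2 + q)
Y(-6)*(-922) + w(x, -8) = sqrt(-1 - 6)*(-922) + (2 - 8) = sqrt(-7)*(-922) - 6 = (I*sqrt(7))*(-922) - 6 = -922*I*sqrt(7) - 6 = -6 - 922*I*sqrt(7)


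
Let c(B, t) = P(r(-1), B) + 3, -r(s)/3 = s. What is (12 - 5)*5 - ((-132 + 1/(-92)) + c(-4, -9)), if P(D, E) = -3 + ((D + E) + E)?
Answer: 15825/92 ≈ 172.01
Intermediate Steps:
r(s) = -3*s
P(D, E) = -3 + D + 2*E (P(D, E) = -3 + (D + 2*E) = -3 + D + 2*E)
c(B, t) = 3 + 2*B (c(B, t) = (-3 - 3*(-1) + 2*B) + 3 = (-3 + 3 + 2*B) + 3 = 2*B + 3 = 3 + 2*B)
(12 - 5)*5 - ((-132 + 1/(-92)) + c(-4, -9)) = (12 - 5)*5 - ((-132 + 1/(-92)) + (3 + 2*(-4))) = 7*5 - ((-132 - 1/92) + (3 - 8)) = 35 - (-12145/92 - 5) = 35 - 1*(-12605/92) = 35 + 12605/92 = 15825/92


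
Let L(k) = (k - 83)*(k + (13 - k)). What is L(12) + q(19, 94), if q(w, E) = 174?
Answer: -749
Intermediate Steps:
L(k) = -1079 + 13*k (L(k) = (-83 + k)*13 = -1079 + 13*k)
L(12) + q(19, 94) = (-1079 + 13*12) + 174 = (-1079 + 156) + 174 = -923 + 174 = -749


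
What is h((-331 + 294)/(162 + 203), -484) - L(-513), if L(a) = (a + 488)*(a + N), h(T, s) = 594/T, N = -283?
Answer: -953110/37 ≈ -25760.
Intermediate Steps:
L(a) = (-283 + a)*(488 + a) (L(a) = (a + 488)*(a - 283) = (488 + a)*(-283 + a) = (-283 + a)*(488 + a))
h((-331 + 294)/(162 + 203), -484) - L(-513) = 594/(((-331 + 294)/(162 + 203))) - (-138104 + (-513)**2 + 205*(-513)) = 594/((-37/365)) - (-138104 + 263169 - 105165) = 594/((-37*1/365)) - 1*19900 = 594/(-37/365) - 19900 = 594*(-365/37) - 19900 = -216810/37 - 19900 = -953110/37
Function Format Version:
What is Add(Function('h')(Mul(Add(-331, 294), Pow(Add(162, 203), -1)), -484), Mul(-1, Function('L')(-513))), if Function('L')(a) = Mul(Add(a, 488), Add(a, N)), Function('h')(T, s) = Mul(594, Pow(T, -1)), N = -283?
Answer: Rational(-953110, 37) ≈ -25760.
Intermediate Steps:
Function('L')(a) = Mul(Add(-283, a), Add(488, a)) (Function('L')(a) = Mul(Add(a, 488), Add(a, -283)) = Mul(Add(488, a), Add(-283, a)) = Mul(Add(-283, a), Add(488, a)))
Add(Function('h')(Mul(Add(-331, 294), Pow(Add(162, 203), -1)), -484), Mul(-1, Function('L')(-513))) = Add(Mul(594, Pow(Mul(Add(-331, 294), Pow(Add(162, 203), -1)), -1)), Mul(-1, Add(-138104, Pow(-513, 2), Mul(205, -513)))) = Add(Mul(594, Pow(Mul(-37, Pow(365, -1)), -1)), Mul(-1, Add(-138104, 263169, -105165))) = Add(Mul(594, Pow(Mul(-37, Rational(1, 365)), -1)), Mul(-1, 19900)) = Add(Mul(594, Pow(Rational(-37, 365), -1)), -19900) = Add(Mul(594, Rational(-365, 37)), -19900) = Add(Rational(-216810, 37), -19900) = Rational(-953110, 37)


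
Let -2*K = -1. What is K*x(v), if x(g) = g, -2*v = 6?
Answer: -3/2 ≈ -1.5000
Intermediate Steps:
v = -3 (v = -1/2*6 = -3)
K = 1/2 (K = -1/2*(-1) = 1/2 ≈ 0.50000)
K*x(v) = (1/2)*(-3) = -3/2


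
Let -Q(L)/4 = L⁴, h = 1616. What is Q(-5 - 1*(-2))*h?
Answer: -523584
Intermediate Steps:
Q(L) = -4*L⁴
Q(-5 - 1*(-2))*h = -4*(-5 - 1*(-2))⁴*1616 = -4*(-5 + 2)⁴*1616 = -4*(-3)⁴*1616 = -4*81*1616 = -324*1616 = -523584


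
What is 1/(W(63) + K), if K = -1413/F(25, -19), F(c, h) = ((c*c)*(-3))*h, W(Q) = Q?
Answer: 11875/747654 ≈ 0.015883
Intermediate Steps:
F(c, h) = -3*h*c² (F(c, h) = (c²*(-3))*h = (-3*c²)*h = -3*h*c²)
K = -471/11875 (K = -1413/((-3*(-19)*25²)) = -1413/((-3*(-19)*625)) = -1413/35625 = -1413*1/35625 = -471/11875 ≈ -0.039663)
1/(W(63) + K) = 1/(63 - 471/11875) = 1/(747654/11875) = 11875/747654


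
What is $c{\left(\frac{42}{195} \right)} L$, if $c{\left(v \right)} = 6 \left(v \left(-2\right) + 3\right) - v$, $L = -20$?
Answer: $-304$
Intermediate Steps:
$c{\left(v \right)} = 18 - 13 v$ ($c{\left(v \right)} = 6 \left(- 2 v + 3\right) - v = 6 \left(3 - 2 v\right) - v = \left(18 - 12 v\right) - v = 18 - 13 v$)
$c{\left(\frac{42}{195} \right)} L = \left(18 - 13 \cdot \frac{42}{195}\right) \left(-20\right) = \left(18 - 13 \cdot 42 \cdot \frac{1}{195}\right) \left(-20\right) = \left(18 - \frac{14}{5}\right) \left(-20\right) = \frac{76}{5} \left(-20\right) = -304$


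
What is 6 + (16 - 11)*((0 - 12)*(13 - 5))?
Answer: -474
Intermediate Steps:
6 + (16 - 11)*((0 - 12)*(13 - 5)) = 6 + 5*(-12*8) = 6 + 5*(-96) = 6 - 480 = -474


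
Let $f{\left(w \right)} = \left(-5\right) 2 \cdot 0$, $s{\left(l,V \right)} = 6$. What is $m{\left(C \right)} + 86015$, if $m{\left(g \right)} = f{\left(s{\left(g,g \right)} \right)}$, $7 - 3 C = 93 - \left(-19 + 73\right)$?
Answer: $86015$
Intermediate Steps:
$C = - \frac{32}{3}$ ($C = \frac{7}{3} - \frac{93 - \left(-19 + 73\right)}{3} = \frac{7}{3} - \frac{93 - 54}{3} = \frac{7}{3} - 13 = - \frac{32}{3} \approx -10.667$)
$f{\left(w \right)} = 0$ ($f{\left(w \right)} = \left(-10\right) 0 = 0$)
$m{\left(g \right)} = 0$
$m{\left(C \right)} + 86015 = 0 + 86015 = 86015$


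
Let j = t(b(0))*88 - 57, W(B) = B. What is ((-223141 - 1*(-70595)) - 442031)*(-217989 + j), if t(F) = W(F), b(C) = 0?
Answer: 129645136542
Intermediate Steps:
t(F) = F
j = -57 (j = 0*88 - 57 = 0 - 57 = -57)
((-223141 - 1*(-70595)) - 442031)*(-217989 + j) = ((-223141 - 1*(-70595)) - 442031)*(-217989 - 57) = ((-223141 + 70595) - 442031)*(-218046) = (-152546 - 442031)*(-218046) = -594577*(-218046) = 129645136542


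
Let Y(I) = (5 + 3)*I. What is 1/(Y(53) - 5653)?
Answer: -1/5229 ≈ -0.00019124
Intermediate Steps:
Y(I) = 8*I
1/(Y(53) - 5653) = 1/(8*53 - 5653) = 1/(424 - 5653) = 1/(-5229) = -1/5229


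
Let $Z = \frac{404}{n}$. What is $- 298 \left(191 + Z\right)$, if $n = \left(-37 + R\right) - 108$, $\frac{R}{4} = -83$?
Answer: $- \frac{27029494}{477} \approx -56666.0$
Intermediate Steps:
$R = -332$ ($R = 4 \left(-83\right) = -332$)
$n = -477$ ($n = \left(-37 - 332\right) - 108 = -369 - 108 = -477$)
$Z = - \frac{404}{477}$ ($Z = \frac{404}{-477} = 404 \left(- \frac{1}{477}\right) = - \frac{404}{477} \approx -0.84696$)
$- 298 \left(191 + Z\right) = - 298 \left(191 - \frac{404}{477}\right) = \left(-298\right) \frac{90703}{477} = - \frac{27029494}{477}$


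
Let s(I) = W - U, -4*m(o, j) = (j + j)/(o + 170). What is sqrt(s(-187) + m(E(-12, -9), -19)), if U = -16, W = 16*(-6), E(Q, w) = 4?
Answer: I*sqrt(2420427)/174 ≈ 8.9412*I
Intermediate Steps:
m(o, j) = -j/(2*(170 + o)) (m(o, j) = -(j + j)/(4*(o + 170)) = -2*j/(4*(170 + o)) = -j/(2*(170 + o)))
W = -96
s(I) = -80 (s(I) = -96 - 1*(-16) = -96 + 16 = -80)
sqrt(s(-187) + m(E(-12, -9), -19)) = sqrt(-80 - 1*(-19)/(340 + 2*4)) = sqrt(-80 - 1*(-19)/(340 + 8)) = sqrt(-80 - 1*(-19)/348) = sqrt(-80 - 1*(-19)*1/348) = sqrt(-80 + 19/348) = sqrt(-27821/348) = I*sqrt(2420427)/174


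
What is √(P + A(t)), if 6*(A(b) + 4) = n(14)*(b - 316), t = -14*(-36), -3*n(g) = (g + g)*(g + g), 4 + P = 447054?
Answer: √3949718/3 ≈ 662.46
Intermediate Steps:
P = 447050 (P = -4 + 447054 = 447050)
n(g) = -4*g²/3 (n(g) = -(g + g)*(g + g)/3 = -2*g*2*g/3 = -4*g²/3)
t = 504
A(b) = 123836/9 - 392*b/9 (A(b) = -4 + ((-4/3*14²)*(b - 316))/6 = -4 + ((-4/3*196)*(-316 + b))/6 = -4 + (-784*(-316 + b)/3)/6 = -4 + (247744/3 - 784*b/3)/6 = -4 + (123872/9 - 392*b/9) = 123836/9 - 392*b/9)
√(P + A(t)) = √(447050 + (123836/9 - 392/9*504)) = √(447050 + (123836/9 - 21952)) = √(447050 - 73732/9) = √(3949718/9) = √3949718/3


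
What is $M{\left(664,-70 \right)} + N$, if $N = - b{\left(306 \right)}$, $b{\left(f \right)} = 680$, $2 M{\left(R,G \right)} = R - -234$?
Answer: $-231$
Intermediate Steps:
$M{\left(R,G \right)} = 117 + \frac{R}{2}$ ($M{\left(R,G \right)} = \frac{R - -234}{2} = \frac{R + 234}{2} = \frac{234 + R}{2} = 117 + \frac{R}{2}$)
$N = -680$ ($N = \left(-1\right) 680 = -680$)
$M{\left(664,-70 \right)} + N = \left(117 + \frac{1}{2} \cdot 664\right) - 680 = \left(117 + 332\right) - 680 = 449 - 680 = -231$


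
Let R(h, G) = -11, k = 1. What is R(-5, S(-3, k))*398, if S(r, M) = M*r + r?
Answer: -4378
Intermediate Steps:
S(r, M) = r + M*r
R(-5, S(-3, k))*398 = -11*398 = -4378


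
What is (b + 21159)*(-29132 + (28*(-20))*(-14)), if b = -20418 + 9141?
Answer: -210407544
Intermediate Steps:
b = -11277
(b + 21159)*(-29132 + (28*(-20))*(-14)) = (-11277 + 21159)*(-29132 + (28*(-20))*(-14)) = 9882*(-29132 - 560*(-14)) = 9882*(-29132 + 7840) = 9882*(-21292) = -210407544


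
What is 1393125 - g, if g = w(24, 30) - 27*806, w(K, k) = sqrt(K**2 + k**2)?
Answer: 1414887 - 6*sqrt(41) ≈ 1.4148e+6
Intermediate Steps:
g = -21762 + 6*sqrt(41) (g = sqrt(24**2 + 30**2) - 27*806 = sqrt(576 + 900) - 21762 = sqrt(1476) - 21762 = 6*sqrt(41) - 21762 = -21762 + 6*sqrt(41) ≈ -21724.)
1393125 - g = 1393125 - (-21762 + 6*sqrt(41)) = 1393125 + (21762 - 6*sqrt(41)) = 1414887 - 6*sqrt(41)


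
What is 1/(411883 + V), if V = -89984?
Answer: 1/321899 ≈ 3.1066e-6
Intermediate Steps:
1/(411883 + V) = 1/(411883 - 89984) = 1/321899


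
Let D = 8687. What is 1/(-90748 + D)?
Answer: -1/82061 ≈ -1.2186e-5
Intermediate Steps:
1/(-90748 + D) = 1/(-90748 + 8687) = 1/(-82061) = -1/82061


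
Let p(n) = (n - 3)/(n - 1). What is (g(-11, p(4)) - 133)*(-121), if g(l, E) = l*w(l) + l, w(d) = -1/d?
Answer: 17545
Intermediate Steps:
p(n) = (-3 + n)/(-1 + n)
g(l, E) = -1 + l (g(l, E) = l*(-1/l) + l = -1 + l)
(g(-11, p(4)) - 133)*(-121) = ((-1 - 11) - 133)*(-121) = (-12 - 133)*(-121) = -145*(-121) = 17545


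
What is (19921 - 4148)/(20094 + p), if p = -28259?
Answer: -15773/8165 ≈ -1.9318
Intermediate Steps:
(19921 - 4148)/(20094 + p) = (19921 - 4148)/(20094 - 28259) = 15773/(-8165) = 15773*(-1/8165) = -15773/8165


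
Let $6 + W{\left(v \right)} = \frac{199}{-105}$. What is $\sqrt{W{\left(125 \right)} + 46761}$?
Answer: $\frac{2 \sqrt{128863245}}{105} \approx 216.22$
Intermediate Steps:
$W{\left(v \right)} = - \frac{829}{105}$ ($W{\left(v \right)} = -6 + \frac{199}{-105} = -6 + 199 \left(- \frac{1}{105}\right) = -6 - \frac{199}{105} = - \frac{829}{105}$)
$\sqrt{W{\left(125 \right)} + 46761} = \sqrt{- \frac{829}{105} + 46761} = \sqrt{\frac{4909076}{105}} = \frac{2 \sqrt{128863245}}{105}$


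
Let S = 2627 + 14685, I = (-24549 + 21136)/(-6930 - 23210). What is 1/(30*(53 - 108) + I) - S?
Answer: -860884016284/49727587 ≈ -17312.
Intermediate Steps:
I = 3413/30140 (I = -3413/(-30140) = -3413*(-1/30140) = 3413/30140 ≈ 0.11324)
S = 17312
1/(30*(53 - 108) + I) - S = 1/(30*(53 - 108) + 3413/30140) - 1*17312 = 1/(30*(-55) + 3413/30140) - 17312 = 1/(-1650 + 3413/30140) - 17312 = 1/(-49727587/30140) - 17312 = -30140/49727587 - 17312 = -860884016284/49727587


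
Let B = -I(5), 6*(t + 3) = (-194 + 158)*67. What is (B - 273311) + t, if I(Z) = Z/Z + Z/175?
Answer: -9580096/35 ≈ -2.7372e+5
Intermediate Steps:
t = -405 (t = -3 + ((-194 + 158)*67)/6 = -3 + (-36*67)/6 = -3 + (1/6)*(-2412) = -3 - 402 = -405)
I(Z) = 1 + Z/175 (I(Z) = 1 + Z*(1/175) = 1 + Z/175)
B = -36/35 (B = -(1 + (1/175)*5) = -(1 + 1/35) = -1*36/35 = -36/35 ≈ -1.0286)
(B - 273311) + t = (-36/35 - 273311) - 405 = -9565921/35 - 405 = -9580096/35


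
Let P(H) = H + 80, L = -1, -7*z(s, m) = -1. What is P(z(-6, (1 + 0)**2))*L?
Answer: -561/7 ≈ -80.143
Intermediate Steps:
z(s, m) = 1/7 (z(s, m) = -1/7*(-1) = 1/7)
P(H) = 80 + H
P(z(-6, (1 + 0)**2))*L = (80 + 1/7)*(-1) = (561/7)*(-1) = -561/7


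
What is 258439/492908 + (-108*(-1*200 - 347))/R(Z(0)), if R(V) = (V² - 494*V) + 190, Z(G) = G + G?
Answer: 14584068209/46826260 ≈ 311.45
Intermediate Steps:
Z(G) = 2*G
R(V) = 190 + V² - 494*V
258439/492908 + (-108*(-1*200 - 347))/R(Z(0)) = 258439/492908 + (-108*(-1*200 - 347))/(190 + (2*0)² - 988*0) = 258439*(1/492908) + (-108*(-200 - 347))/(190 + 0² - 494*0) = 258439/492908 + (-108*(-547))/(190 + 0 + 0) = 258439/492908 + 59076/190 = 258439/492908 + 59076*(1/190) = 258439/492908 + 29538/95 = 14584068209/46826260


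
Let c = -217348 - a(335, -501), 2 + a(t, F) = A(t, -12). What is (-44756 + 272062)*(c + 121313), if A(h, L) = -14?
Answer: -21825694814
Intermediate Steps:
a(t, F) = -16 (a(t, F) = -2 - 14 = -16)
c = -217332 (c = -217348 - 1*(-16) = -217348 + 16 = -217332)
(-44756 + 272062)*(c + 121313) = (-44756 + 272062)*(-217332 + 121313) = 227306*(-96019) = -21825694814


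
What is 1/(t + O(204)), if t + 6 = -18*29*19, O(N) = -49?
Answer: -1/9973 ≈ -0.00010027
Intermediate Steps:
t = -9924 (t = -6 - 18*29*19 = -6 - 522*19 = -6 - 9918 = -9924)
1/(t + O(204)) = 1/(-9924 - 49) = 1/(-9973) = -1/9973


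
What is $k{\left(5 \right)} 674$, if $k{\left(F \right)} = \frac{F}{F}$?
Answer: $674$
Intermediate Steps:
$k{\left(F \right)} = 1$
$k{\left(5 \right)} 674 = 1 \cdot 674 = 674$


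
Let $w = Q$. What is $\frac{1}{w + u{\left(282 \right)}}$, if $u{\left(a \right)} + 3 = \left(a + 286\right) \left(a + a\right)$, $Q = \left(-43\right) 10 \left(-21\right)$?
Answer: $\frac{1}{329379} \approx 3.036 \cdot 10^{-6}$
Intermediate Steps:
$Q = 9030$ ($Q = \left(-430\right) \left(-21\right) = 9030$)
$u{\left(a \right)} = -3 + 2 a \left(286 + a\right)$ ($u{\left(a \right)} = -3 + \left(a + 286\right) \left(a + a\right) = -3 + \left(286 + a\right) 2 a = -3 + 2 a \left(286 + a\right)$)
$w = 9030$
$\frac{1}{w + u{\left(282 \right)}} = \frac{1}{9030 + \left(-3 + 2 \cdot 282^{2} + 572 \cdot 282\right)} = \frac{1}{9030 + \left(-3 + 2 \cdot 79524 + 161304\right)} = \frac{1}{9030 + \left(-3 + 159048 + 161304\right)} = \frac{1}{9030 + 320349} = \frac{1}{329379}$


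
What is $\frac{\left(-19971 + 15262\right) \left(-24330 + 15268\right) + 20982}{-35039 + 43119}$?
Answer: $\frac{2134697}{404} \approx 5283.9$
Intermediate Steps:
$\frac{\left(-19971 + 15262\right) \left(-24330 + 15268\right) + 20982}{-35039 + 43119} = \frac{\left(-4709\right) \left(-9062\right) + 20982}{8080} = \left(42672958 + 20982\right) \frac{1}{8080} = 42693940 \cdot \frac{1}{8080} = \frac{2134697}{404}$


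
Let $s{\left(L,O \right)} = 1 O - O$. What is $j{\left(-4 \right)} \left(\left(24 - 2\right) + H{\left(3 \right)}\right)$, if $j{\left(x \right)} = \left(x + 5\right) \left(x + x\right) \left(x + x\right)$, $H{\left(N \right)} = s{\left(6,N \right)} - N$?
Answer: $1216$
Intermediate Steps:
$s{\left(L,O \right)} = 0$ ($s{\left(L,O \right)} = O - O = 0$)
$H{\left(N \right)} = - N$ ($H{\left(N \right)} = 0 - N = - N$)
$j{\left(x \right)} = 4 x^{2} \left(5 + x\right)$ ($j{\left(x \right)} = \left(5 + x\right) 2 x 2 x = 2 x \left(5 + x\right) 2 x = 4 x^{2} \left(5 + x\right)$)
$j{\left(-4 \right)} \left(\left(24 - 2\right) + H{\left(3 \right)}\right) = 4 \left(-4\right)^{2} \left(5 - 4\right) \left(\left(24 - 2\right) - 3\right) = 4 \cdot 16 \cdot 1 \left(\left(24 - 2\right) - 3\right) = 64 \left(22 - 3\right) = 64 \cdot 19 = 1216$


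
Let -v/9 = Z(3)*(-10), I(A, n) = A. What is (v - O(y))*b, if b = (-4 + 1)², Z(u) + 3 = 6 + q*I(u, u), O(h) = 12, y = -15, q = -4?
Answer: -7398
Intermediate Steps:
Z(u) = 3 - 4*u (Z(u) = -3 + (6 - 4*u) = 3 - 4*u)
v = -810 (v = -9*(3 - 4*3)*(-10) = -9*(3 - 12)*(-10) = -(-81)*(-10) = -9*90 = -810)
b = 9 (b = (-3)² = 9)
(v - O(y))*b = (-810 - 1*12)*9 = (-810 - 12)*9 = -822*9 = -7398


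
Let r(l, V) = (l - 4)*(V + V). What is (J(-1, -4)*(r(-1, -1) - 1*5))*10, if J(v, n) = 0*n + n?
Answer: -200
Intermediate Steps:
J(v, n) = n (J(v, n) = 0 + n = n)
r(l, V) = 2*V*(-4 + l) (r(l, V) = (-4 + l)*(2*V) = 2*V*(-4 + l))
(J(-1, -4)*(r(-1, -1) - 1*5))*10 = -4*(2*(-1)*(-4 - 1) - 1*5)*10 = -4*(2*(-1)*(-5) - 5)*10 = -4*(10 - 5)*10 = -4*5*10 = -20*10 = -200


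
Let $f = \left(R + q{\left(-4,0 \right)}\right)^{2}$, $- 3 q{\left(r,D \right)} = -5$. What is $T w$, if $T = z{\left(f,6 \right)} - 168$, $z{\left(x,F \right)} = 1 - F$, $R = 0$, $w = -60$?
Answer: $10380$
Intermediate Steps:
$q{\left(r,D \right)} = \frac{5}{3}$ ($q{\left(r,D \right)} = \left(- \frac{1}{3}\right) \left(-5\right) = \frac{5}{3}$)
$f = \frac{25}{9}$ ($f = \left(0 + \frac{5}{3}\right)^{2} = \left(\frac{5}{3}\right)^{2} = \frac{25}{9} \approx 2.7778$)
$T = -173$ ($T = \left(1 - 6\right) - 168 = -5 - 168 = -173$)
$T w = \left(-173\right) \left(-60\right) = 10380$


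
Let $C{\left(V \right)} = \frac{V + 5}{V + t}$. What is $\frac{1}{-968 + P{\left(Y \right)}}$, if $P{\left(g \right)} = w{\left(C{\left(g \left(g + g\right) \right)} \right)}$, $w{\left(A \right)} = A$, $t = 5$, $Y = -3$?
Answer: $- \frac{1}{967} \approx -0.0010341$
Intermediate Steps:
$C{\left(V \right)} = 1$ ($C{\left(V \right)} = \frac{V + 5}{V + 5} = \frac{5 + V}{5 + V} = 1$)
$P{\left(g \right)} = 1$
$\frac{1}{-968 + P{\left(Y \right)}} = \frac{1}{-968 + 1} = \frac{1}{-967} = - \frac{1}{967}$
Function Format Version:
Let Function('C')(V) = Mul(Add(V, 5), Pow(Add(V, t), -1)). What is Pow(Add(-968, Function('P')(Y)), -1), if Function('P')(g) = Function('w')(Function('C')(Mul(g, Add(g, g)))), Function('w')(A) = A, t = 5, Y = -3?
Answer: Rational(-1, 967) ≈ -0.0010341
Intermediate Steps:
Function('C')(V) = 1 (Function('C')(V) = Mul(Add(V, 5), Pow(Add(V, 5), -1)) = Mul(Add(5, V), Pow(Add(5, V), -1)) = 1)
Function('P')(g) = 1
Pow(Add(-968, Function('P')(Y)), -1) = Pow(Add(-968, 1), -1) = Pow(-967, -1) = Rational(-1, 967)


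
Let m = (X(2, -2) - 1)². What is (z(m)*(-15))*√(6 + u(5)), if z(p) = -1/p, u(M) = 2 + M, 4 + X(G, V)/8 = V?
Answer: 15*√13/2401 ≈ 0.022525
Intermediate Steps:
X(G, V) = -32 + 8*V
m = 2401 (m = ((-32 + 8*(-2)) - 1)² = ((-32 - 16) - 1)² = (-48 - 1)² = (-49)² = 2401)
(z(m)*(-15))*√(6 + u(5)) = (-1/2401*(-15))*√(6 + (2 + 5)) = (-1*1/2401*(-15))*√(6 + 7) = (-1/2401*(-15))*√13 = 15*√13/2401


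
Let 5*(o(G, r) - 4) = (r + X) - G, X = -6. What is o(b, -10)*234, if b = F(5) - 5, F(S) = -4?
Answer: 3042/5 ≈ 608.40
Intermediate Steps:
b = -9 (b = -4 - 5 = -9)
o(G, r) = 14/5 - G/5 + r/5 (o(G, r) = 4 + ((r - 6) - G)/5 = 4 + ((-6 + r) - G)/5 = 4 + (-6 + r - G)/5 = 4 + (-6/5 - G/5 + r/5) = 14/5 - G/5 + r/5)
o(b, -10)*234 = (14/5 - ⅕*(-9) + (⅕)*(-10))*234 = (14/5 + 9/5 - 2)*234 = (13/5)*234 = 3042/5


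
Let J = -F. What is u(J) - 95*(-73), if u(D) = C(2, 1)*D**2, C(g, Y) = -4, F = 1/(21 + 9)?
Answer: 1560374/225 ≈ 6935.0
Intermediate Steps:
F = 1/30 ≈ 0.033333
J = -1/30 (J = -1*1/30 = -1/30 ≈ -0.033333)
u(D) = -4*D**2
u(J) - 95*(-73) = -4*(-1/30)**2 - 95*(-73) = -4*1/900 + 6935 = -1/225 + 6935 = 1560374/225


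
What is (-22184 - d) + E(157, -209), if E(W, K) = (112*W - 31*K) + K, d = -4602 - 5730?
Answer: 12002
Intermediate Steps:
d = -10332
E(W, K) = -30*K + 112*W (E(W, K) = (-31*K + 112*W) + K = -30*K + 112*W)
(-22184 - d) + E(157, -209) = (-22184 - 1*(-10332)) + (-30*(-209) + 112*157) = (-22184 + 10332) + (6270 + 17584) = -11852 + 23854 = 12002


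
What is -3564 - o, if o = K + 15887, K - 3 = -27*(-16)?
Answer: -19886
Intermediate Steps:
K = 435 (K = 3 - 27*(-16) = 3 + 432 = 435)
o = 16322 (o = 435 + 15887 = 16322)
-3564 - o = -3564 - 1*16322 = -3564 - 16322 = -19886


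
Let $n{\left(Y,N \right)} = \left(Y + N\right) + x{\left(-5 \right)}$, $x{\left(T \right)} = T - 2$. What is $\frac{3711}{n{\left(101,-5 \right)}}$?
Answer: $\frac{3711}{89} \approx 41.697$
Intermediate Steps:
$x{\left(T \right)} = -2 + T$ ($x{\left(T \right)} = T - 2 = -2 + T$)
$n{\left(Y,N \right)} = -7 + N + Y$ ($n{\left(Y,N \right)} = \left(Y + N\right) - 7 = \left(N + Y\right) - 7 = -7 + N + Y$)
$\frac{3711}{n{\left(101,-5 \right)}} = \frac{3711}{-7 - 5 + 101} = \frac{3711}{89}$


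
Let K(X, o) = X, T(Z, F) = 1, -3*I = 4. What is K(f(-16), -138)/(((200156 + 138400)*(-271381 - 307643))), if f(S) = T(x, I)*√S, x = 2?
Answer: -I/49008012336 ≈ -2.0405e-11*I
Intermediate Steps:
I = -4/3 (I = -⅓*4 = -4/3 ≈ -1.3333)
f(S) = √S (f(S) = 1*√S = √S)
K(f(-16), -138)/(((200156 + 138400)*(-271381 - 307643))) = √(-16)/(((200156 + 138400)*(-271381 - 307643))) = (4*I)/((338556*(-579024))) = (4*I)/(-196032049344) = (4*I)*(-1/196032049344) = -I/49008012336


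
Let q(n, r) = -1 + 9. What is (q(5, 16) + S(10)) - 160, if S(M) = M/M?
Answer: -151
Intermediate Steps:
q(n, r) = 8
S(M) = 1
(q(5, 16) + S(10)) - 160 = (8 + 1) - 160 = 9 - 160 = -151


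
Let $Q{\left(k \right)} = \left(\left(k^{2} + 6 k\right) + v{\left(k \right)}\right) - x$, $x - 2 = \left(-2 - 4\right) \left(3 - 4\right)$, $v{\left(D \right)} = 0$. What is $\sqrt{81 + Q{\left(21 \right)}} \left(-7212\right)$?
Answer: $- 57696 \sqrt{10} \approx -1.8245 \cdot 10^{5}$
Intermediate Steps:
$x = 8$ ($x = 2 + \left(-2 - 4\right) \left(3 - 4\right) = 2 - -6 = 2 + 6 = 8$)
$Q{\left(k \right)} = -8 + k^{2} + 6 k$ ($Q{\left(k \right)} = \left(\left(k^{2} + 6 k\right) + 0\right) - 8 = \left(k^{2} + 6 k\right) - 8 = -8 + k^{2} + 6 k$)
$\sqrt{81 + Q{\left(21 \right)}} \left(-7212\right) = \sqrt{81 + \left(-8 + 21^{2} + 6 \cdot 21\right)} \left(-7212\right) = \sqrt{81 + \left(-8 + 441 + 126\right)} \left(-7212\right) = \sqrt{81 + 559} \left(-7212\right) = \sqrt{640} \left(-7212\right) = 8 \sqrt{10} \left(-7212\right) = - 57696 \sqrt{10}$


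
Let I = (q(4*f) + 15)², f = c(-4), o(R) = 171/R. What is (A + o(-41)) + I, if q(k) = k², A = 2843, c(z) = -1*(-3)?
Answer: 1152913/41 ≈ 28120.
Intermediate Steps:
c(z) = 3
f = 3
I = 25281 (I = ((4*3)² + 15)² = (12² + 15)² = (144 + 15)² = 159² = 25281)
(A + o(-41)) + I = (2843 + 171/(-41)) + 25281 = (2843 + 171*(-1/41)) + 25281 = (2843 - 171/41) + 25281 = 116392/41 + 25281 = 1152913/41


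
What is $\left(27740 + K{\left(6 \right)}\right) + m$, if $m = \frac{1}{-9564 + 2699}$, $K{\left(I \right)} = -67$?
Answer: $\frac{189975144}{6865} \approx 27673.0$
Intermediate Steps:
$m = - \frac{1}{6865}$ ($m = \frac{1}{-6865} = - \frac{1}{6865} \approx -0.00014567$)
$\left(27740 + K{\left(6 \right)}\right) + m = \left(27740 - 67\right) - \frac{1}{6865} = 27673 - \frac{1}{6865} = \frac{189975144}{6865}$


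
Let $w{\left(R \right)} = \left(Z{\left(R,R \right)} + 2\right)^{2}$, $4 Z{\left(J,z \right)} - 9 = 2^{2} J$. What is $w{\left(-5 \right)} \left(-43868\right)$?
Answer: $- \frac{98703}{4} \approx -24676.0$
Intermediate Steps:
$Z{\left(J,z \right)} = \frac{9}{4} + J$ ($Z{\left(J,z \right)} = \frac{9}{4} + \frac{2^{2} J}{4} = \frac{9}{4} + \frac{4 J}{4} = \frac{9}{4} + J$)
$w{\left(R \right)} = \left(\frac{17}{4} + R\right)^{2}$ ($w{\left(R \right)} = \left(\left(\frac{9}{4} + R\right) + 2\right)^{2} = \left(\frac{17}{4} + R\right)^{2}$)
$w{\left(-5 \right)} \left(-43868\right) = \frac{\left(17 + 4 \left(-5\right)\right)^{2}}{16} \left(-43868\right) = \frac{\left(17 - 20\right)^{2}}{16} \left(-43868\right) = \frac{\left(-3\right)^{2}}{16} \left(-43868\right) = \frac{1}{16} \cdot 9 \left(-43868\right) = \frac{9}{16} \left(-43868\right) = - \frac{98703}{4}$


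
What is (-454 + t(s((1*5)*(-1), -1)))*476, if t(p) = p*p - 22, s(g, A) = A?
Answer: -226100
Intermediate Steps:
t(p) = -22 + p² (t(p) = p² - 22 = -22 + p²)
(-454 + t(s((1*5)*(-1), -1)))*476 = (-454 + (-22 + (-1)²))*476 = (-454 + (-22 + 1))*476 = (-454 - 21)*476 = -475*476 = -226100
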